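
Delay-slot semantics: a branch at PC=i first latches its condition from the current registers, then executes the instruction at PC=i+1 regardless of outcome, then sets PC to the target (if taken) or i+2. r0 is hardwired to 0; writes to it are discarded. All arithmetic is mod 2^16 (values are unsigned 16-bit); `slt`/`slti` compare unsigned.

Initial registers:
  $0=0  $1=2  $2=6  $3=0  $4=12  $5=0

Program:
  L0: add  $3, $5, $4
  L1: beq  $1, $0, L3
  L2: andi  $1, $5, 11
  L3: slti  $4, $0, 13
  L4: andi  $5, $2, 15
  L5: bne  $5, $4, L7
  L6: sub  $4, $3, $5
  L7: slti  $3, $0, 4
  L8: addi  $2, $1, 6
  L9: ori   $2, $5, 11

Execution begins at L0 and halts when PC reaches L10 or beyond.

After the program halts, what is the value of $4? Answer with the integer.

6

[0] add  $3, $5, $4  →  {$0:0, $1:2, $2:6, $3:12, $4:12, $5:0}
[1] beq  $1, $0, L3  →  {$0:0, $1:2, $2:6, $3:12, $4:12, $5:0}  ⟨branch fallthrough⟩
[2] andi  $1, $5, 11  →  {$0:0, $1:0, $2:6, $3:12, $4:12, $5:0}
[3] slti  $4, $0, 13  →  {$0:0, $1:0, $2:6, $3:12, $4:1, $5:0}
[4] andi  $5, $2, 15  →  {$0:0, $1:0, $2:6, $3:12, $4:1, $5:6}
[5] bne  $5, $4, L7  →  {$0:0, $1:0, $2:6, $3:12, $4:1, $5:6}  ⟨branch taken⟩
[6] sub  $4, $3, $5  →  {$0:0, $1:0, $2:6, $3:12, $4:6, $5:6}
[7] slti  $3, $0, 4  →  {$0:0, $1:0, $2:6, $3:1, $4:6, $5:6}
[8] addi  $2, $1, 6  →  {$0:0, $1:0, $2:6, $3:1, $4:6, $5:6}
[9] ori   $2, $5, 11  →  {$0:0, $1:0, $2:15, $3:1, $4:6, $5:6}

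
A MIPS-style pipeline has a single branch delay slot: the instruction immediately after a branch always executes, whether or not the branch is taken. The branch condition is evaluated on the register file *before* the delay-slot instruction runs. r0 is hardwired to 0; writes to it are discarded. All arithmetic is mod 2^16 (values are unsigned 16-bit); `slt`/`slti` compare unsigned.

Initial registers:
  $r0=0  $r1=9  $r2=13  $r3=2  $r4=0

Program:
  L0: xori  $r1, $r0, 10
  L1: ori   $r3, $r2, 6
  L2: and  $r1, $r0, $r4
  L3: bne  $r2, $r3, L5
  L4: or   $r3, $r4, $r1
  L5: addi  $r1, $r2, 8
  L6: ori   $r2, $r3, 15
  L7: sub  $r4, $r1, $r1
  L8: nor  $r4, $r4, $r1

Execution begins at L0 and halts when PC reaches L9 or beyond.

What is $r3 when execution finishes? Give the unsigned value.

0

PC=0  xori  $r1, $r0, 10     | $r0=0 $r1=10 $r2=13 $r3=2 $r4=0
PC=1  ori   $r3, $r2, 6      | $r0=0 $r1=10 $r2=13 $r3=15 $r4=0
PC=2  and  $r1, $r0, $r4     | $r0=0 $r1=0 $r2=13 $r3=15 $r4=0
PC=3  bne  $r2, $r3, L5      | $r0=0 $r1=0 $r2=13 $r3=15 $r4=0  [TAKEN]
PC=4  or   $r3, $r4, $r1     | $r0=0 $r1=0 $r2=13 $r3=0 $r4=0
PC=5  addi  $r1, $r2, 8      | $r0=0 $r1=21 $r2=13 $r3=0 $r4=0
PC=6  ori   $r2, $r3, 15     | $r0=0 $r1=21 $r2=15 $r3=0 $r4=0
PC=7  sub  $r4, $r1, $r1     | $r0=0 $r1=21 $r2=15 $r3=0 $r4=0
PC=8  nor  $r4, $r4, $r1     | $r0=0 $r1=21 $r2=15 $r3=0 $r4=65514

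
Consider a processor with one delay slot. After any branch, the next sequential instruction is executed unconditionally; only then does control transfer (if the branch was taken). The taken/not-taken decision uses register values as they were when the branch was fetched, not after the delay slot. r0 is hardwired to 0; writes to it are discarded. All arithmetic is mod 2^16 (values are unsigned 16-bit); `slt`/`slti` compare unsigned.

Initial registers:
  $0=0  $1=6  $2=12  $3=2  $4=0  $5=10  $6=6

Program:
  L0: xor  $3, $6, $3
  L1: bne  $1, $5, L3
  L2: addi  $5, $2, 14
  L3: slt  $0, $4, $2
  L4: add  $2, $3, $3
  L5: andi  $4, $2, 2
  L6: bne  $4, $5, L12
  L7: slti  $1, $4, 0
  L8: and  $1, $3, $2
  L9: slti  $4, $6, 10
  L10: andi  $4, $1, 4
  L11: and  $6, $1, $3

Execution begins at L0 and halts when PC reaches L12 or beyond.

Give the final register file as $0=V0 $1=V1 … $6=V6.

[0] xor  $3, $6, $3  →  {$0:0, $1:6, $2:12, $3:4, $4:0, $5:10, $6:6}
[1] bne  $1, $5, L3  →  {$0:0, $1:6, $2:12, $3:4, $4:0, $5:10, $6:6}  ⟨branch taken⟩
[2] addi  $5, $2, 14  →  {$0:0, $1:6, $2:12, $3:4, $4:0, $5:26, $6:6}
[3] slt  $0, $4, $2  →  {$0:0, $1:6, $2:12, $3:4, $4:0, $5:26, $6:6}
[4] add  $2, $3, $3  →  {$0:0, $1:6, $2:8, $3:4, $4:0, $5:26, $6:6}
[5] andi  $4, $2, 2  →  {$0:0, $1:6, $2:8, $3:4, $4:0, $5:26, $6:6}
[6] bne  $4, $5, L12  →  {$0:0, $1:6, $2:8, $3:4, $4:0, $5:26, $6:6}  ⟨branch taken⟩
[7] slti  $1, $4, 0  →  {$0:0, $1:0, $2:8, $3:4, $4:0, $5:26, $6:6}

$0=0 $1=0 $2=8 $3=4 $4=0 $5=26 $6=6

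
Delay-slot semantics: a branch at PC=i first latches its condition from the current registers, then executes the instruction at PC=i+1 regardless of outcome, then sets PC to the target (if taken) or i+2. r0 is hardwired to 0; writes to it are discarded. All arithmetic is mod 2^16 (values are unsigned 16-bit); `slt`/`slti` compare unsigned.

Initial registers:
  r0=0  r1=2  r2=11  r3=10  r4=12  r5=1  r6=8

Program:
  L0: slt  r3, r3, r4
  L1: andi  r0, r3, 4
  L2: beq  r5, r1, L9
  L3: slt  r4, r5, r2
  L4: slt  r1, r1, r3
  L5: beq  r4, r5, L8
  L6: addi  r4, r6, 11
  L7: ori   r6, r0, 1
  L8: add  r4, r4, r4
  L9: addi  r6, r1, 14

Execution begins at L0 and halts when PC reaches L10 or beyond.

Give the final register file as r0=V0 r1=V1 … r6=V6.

r0=0 r1=0 r2=11 r3=1 r4=38 r5=1 r6=14

#0 slt  r3, r3, r4 ; 0/2/11/1/12/1/8
#1 andi  r0, r3, 4 ; 0/2/11/1/12/1/8
#2 beq  r5, r1, L9 ; 0/2/11/1/12/1/8 ; →fallthru
#3 slt  r4, r5, r2 ; 0/2/11/1/1/1/8
#4 slt  r1, r1, r3 ; 0/0/11/1/1/1/8
#5 beq  r4, r5, L8 ; 0/0/11/1/1/1/8 ; →target
#6 addi  r4, r6, 11 ; 0/0/11/1/19/1/8
#8 add  r4, r4, r4 ; 0/0/11/1/38/1/8
#9 addi  r6, r1, 14 ; 0/0/11/1/38/1/14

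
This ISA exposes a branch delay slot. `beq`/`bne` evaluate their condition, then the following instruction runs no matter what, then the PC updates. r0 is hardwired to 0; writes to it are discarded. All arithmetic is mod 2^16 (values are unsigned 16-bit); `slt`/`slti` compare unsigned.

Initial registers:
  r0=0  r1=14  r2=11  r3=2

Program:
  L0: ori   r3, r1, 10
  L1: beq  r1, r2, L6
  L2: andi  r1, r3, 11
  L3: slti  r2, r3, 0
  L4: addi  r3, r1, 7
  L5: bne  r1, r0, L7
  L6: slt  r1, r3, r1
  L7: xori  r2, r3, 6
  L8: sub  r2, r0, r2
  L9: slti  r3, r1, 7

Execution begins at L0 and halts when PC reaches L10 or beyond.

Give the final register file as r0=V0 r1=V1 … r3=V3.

r0=0 r1=0 r2=65513 r3=1

  step pc=0: ori   r3, r1, 10  regs=(0,14,11,14)
  step pc=1: beq  r1, r2, L6  cond=F  regs=(0,14,11,14)
  step pc=2: andi  r1, r3, 11  regs=(0,10,11,14)
  step pc=3: slti  r2, r3, 0  regs=(0,10,0,14)
  step pc=4: addi  r3, r1, 7  regs=(0,10,0,17)
  step pc=5: bne  r1, r0, L7  cond=T  regs=(0,10,0,17)
  step pc=6: slt  r1, r3, r1  regs=(0,0,0,17)
  step pc=7: xori  r2, r3, 6  regs=(0,0,23,17)
  step pc=8: sub  r2, r0, r2  regs=(0,0,65513,17)
  step pc=9: slti  r3, r1, 7  regs=(0,0,65513,1)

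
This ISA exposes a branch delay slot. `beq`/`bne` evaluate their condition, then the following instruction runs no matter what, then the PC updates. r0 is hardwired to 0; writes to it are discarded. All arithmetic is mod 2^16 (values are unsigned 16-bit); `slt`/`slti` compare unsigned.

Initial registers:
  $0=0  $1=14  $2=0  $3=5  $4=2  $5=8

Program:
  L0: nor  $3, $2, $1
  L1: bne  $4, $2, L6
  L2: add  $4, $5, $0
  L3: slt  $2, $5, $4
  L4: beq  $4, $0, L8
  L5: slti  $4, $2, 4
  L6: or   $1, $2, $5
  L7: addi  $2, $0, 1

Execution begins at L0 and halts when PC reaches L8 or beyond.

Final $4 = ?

8

PC=0  nor  $3, $2, $1        | $0=0 $1=14 $2=0 $3=65521 $4=2 $5=8
PC=1  bne  $4, $2, L6        | $0=0 $1=14 $2=0 $3=65521 $4=2 $5=8  [TAKEN]
PC=2  add  $4, $5, $0        | $0=0 $1=14 $2=0 $3=65521 $4=8 $5=8
PC=6  or   $1, $2, $5        | $0=0 $1=8 $2=0 $3=65521 $4=8 $5=8
PC=7  addi  $2, $0, 1        | $0=0 $1=8 $2=1 $3=65521 $4=8 $5=8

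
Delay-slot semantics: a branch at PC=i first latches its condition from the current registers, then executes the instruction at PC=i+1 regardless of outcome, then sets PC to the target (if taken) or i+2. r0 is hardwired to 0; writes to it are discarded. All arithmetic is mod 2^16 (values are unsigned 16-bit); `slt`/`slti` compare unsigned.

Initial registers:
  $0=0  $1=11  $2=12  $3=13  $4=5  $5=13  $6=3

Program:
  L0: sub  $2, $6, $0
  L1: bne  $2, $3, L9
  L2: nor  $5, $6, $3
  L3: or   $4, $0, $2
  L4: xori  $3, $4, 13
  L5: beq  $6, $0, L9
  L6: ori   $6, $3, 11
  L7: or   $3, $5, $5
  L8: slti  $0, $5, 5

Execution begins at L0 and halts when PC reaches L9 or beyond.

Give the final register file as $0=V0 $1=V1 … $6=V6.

$0=0 $1=11 $2=3 $3=13 $4=5 $5=65520 $6=3

#0 sub  $2, $6, $0 ; 0/11/3/13/5/13/3
#1 bne  $2, $3, L9 ; 0/11/3/13/5/13/3 ; →target
#2 nor  $5, $6, $3 ; 0/11/3/13/5/65520/3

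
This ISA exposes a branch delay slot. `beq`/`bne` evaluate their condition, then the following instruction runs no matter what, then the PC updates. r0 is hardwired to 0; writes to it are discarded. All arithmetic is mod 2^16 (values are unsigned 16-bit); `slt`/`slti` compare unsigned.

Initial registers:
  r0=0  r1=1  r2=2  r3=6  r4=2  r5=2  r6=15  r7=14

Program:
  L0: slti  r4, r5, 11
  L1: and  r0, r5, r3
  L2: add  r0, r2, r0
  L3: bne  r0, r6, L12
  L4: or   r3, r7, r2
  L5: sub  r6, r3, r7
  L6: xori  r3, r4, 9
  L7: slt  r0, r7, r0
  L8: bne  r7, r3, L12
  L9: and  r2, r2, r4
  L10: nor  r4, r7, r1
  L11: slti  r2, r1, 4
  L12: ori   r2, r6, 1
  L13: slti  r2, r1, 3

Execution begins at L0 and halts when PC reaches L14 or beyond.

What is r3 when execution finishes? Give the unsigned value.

14

[0] slti  r4, r5, 11  →  {r0:0, r1:1, r2:2, r3:6, r4:1, r5:2, r6:15, r7:14}
[1] and  r0, r5, r3  →  {r0:0, r1:1, r2:2, r3:6, r4:1, r5:2, r6:15, r7:14}
[2] add  r0, r2, r0  →  {r0:0, r1:1, r2:2, r3:6, r4:1, r5:2, r6:15, r7:14}
[3] bne  r0, r6, L12  →  {r0:0, r1:1, r2:2, r3:6, r4:1, r5:2, r6:15, r7:14}  ⟨branch taken⟩
[4] or   r3, r7, r2  →  {r0:0, r1:1, r2:2, r3:14, r4:1, r5:2, r6:15, r7:14}
[12] ori   r2, r6, 1  →  {r0:0, r1:1, r2:15, r3:14, r4:1, r5:2, r6:15, r7:14}
[13] slti  r2, r1, 3  →  {r0:0, r1:1, r2:1, r3:14, r4:1, r5:2, r6:15, r7:14}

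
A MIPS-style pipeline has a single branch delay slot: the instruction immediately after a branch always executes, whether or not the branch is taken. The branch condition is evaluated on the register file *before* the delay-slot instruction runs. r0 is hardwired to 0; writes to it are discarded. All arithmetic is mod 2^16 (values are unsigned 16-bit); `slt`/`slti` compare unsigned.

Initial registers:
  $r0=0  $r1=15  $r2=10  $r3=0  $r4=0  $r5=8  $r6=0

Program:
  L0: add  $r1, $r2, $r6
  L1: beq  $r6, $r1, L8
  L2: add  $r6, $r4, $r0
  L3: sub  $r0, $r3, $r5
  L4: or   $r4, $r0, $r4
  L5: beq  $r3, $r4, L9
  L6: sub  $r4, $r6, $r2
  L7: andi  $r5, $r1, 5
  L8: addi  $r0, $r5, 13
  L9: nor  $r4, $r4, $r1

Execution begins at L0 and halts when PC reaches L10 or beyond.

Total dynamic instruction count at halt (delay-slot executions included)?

#0 add  $r1, $r2, $r6 ; 0/10/10/0/0/8/0
#1 beq  $r6, $r1, L8 ; 0/10/10/0/0/8/0 ; →fallthru
#2 add  $r6, $r4, $r0 ; 0/10/10/0/0/8/0
#3 sub  $r0, $r3, $r5 ; 0/10/10/0/0/8/0
#4 or   $r4, $r0, $r4 ; 0/10/10/0/0/8/0
#5 beq  $r3, $r4, L9 ; 0/10/10/0/0/8/0 ; →target
#6 sub  $r4, $r6, $r2 ; 0/10/10/0/65526/8/0
#9 nor  $r4, $r4, $r1 ; 0/10/10/0/1/8/0

8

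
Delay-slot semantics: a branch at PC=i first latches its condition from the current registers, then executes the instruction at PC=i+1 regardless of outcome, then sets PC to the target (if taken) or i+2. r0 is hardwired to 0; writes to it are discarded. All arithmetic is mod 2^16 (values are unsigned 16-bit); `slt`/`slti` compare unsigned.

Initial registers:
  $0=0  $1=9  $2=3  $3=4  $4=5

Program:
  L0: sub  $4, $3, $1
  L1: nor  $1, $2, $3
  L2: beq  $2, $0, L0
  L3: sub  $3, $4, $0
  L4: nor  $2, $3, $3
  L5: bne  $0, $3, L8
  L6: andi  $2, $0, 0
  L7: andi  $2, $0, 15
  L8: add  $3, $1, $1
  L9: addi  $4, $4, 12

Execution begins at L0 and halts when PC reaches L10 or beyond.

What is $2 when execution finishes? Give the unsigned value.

  step pc=0: sub  $4, $3, $1  regs=(0,9,3,4,65531)
  step pc=1: nor  $1, $2, $3  regs=(0,65528,3,4,65531)
  step pc=2: beq  $2, $0, L0  cond=F  regs=(0,65528,3,4,65531)
  step pc=3: sub  $3, $4, $0  regs=(0,65528,3,65531,65531)
  step pc=4: nor  $2, $3, $3  regs=(0,65528,4,65531,65531)
  step pc=5: bne  $0, $3, L8  cond=T  regs=(0,65528,4,65531,65531)
  step pc=6: andi  $2, $0, 0  regs=(0,65528,0,65531,65531)
  step pc=8: add  $3, $1, $1  regs=(0,65528,0,65520,65531)
  step pc=9: addi  $4, $4, 12  regs=(0,65528,0,65520,7)

0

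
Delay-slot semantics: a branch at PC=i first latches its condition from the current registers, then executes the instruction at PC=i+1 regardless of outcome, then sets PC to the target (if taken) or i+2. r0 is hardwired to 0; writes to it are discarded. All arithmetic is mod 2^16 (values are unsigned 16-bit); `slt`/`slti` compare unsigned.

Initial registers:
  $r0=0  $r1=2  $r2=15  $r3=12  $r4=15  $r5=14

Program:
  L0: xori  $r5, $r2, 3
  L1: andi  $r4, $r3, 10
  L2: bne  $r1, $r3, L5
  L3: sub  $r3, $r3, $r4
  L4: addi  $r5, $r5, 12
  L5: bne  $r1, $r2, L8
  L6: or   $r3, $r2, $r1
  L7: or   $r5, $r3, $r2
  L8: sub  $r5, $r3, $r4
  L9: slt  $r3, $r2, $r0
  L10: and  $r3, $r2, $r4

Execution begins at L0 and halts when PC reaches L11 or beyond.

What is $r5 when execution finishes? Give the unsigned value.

#0 xori  $r5, $r2, 3 ; 0/2/15/12/15/12
#1 andi  $r4, $r3, 10 ; 0/2/15/12/8/12
#2 bne  $r1, $r3, L5 ; 0/2/15/12/8/12 ; →target
#3 sub  $r3, $r3, $r4 ; 0/2/15/4/8/12
#5 bne  $r1, $r2, L8 ; 0/2/15/4/8/12 ; →target
#6 or   $r3, $r2, $r1 ; 0/2/15/15/8/12
#8 sub  $r5, $r3, $r4 ; 0/2/15/15/8/7
#9 slt  $r3, $r2, $r0 ; 0/2/15/0/8/7
#10 and  $r3, $r2, $r4 ; 0/2/15/8/8/7

7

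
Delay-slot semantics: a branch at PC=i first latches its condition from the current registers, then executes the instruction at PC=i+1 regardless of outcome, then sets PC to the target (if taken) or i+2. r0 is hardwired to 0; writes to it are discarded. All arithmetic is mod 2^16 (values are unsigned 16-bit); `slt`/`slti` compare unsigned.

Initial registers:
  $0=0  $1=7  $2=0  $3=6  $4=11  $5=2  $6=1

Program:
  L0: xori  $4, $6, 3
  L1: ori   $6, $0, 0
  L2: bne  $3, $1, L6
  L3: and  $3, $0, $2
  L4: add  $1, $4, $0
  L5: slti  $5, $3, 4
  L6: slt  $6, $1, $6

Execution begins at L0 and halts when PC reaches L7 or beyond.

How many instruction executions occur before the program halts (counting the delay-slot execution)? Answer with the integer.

5

[0] xori  $4, $6, 3  →  {$0:0, $1:7, $2:0, $3:6, $4:2, $5:2, $6:1}
[1] ori   $6, $0, 0  →  {$0:0, $1:7, $2:0, $3:6, $4:2, $5:2, $6:0}
[2] bne  $3, $1, L6  →  {$0:0, $1:7, $2:0, $3:6, $4:2, $5:2, $6:0}  ⟨branch taken⟩
[3] and  $3, $0, $2  →  {$0:0, $1:7, $2:0, $3:0, $4:2, $5:2, $6:0}
[6] slt  $6, $1, $6  →  {$0:0, $1:7, $2:0, $3:0, $4:2, $5:2, $6:0}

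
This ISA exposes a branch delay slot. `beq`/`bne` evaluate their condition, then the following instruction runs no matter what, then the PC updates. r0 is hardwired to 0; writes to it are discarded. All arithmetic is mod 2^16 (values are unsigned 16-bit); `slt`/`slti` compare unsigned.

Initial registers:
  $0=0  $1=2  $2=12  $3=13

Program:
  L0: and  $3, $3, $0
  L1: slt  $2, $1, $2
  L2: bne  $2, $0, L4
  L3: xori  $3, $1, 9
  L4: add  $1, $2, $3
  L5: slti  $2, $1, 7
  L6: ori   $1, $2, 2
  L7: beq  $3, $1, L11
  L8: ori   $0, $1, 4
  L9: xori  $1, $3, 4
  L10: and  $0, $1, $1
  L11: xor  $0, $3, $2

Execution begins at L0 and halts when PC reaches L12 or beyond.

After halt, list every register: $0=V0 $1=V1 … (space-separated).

PC=0  and  $3, $3, $0        | $0=0 $1=2 $2=12 $3=0
PC=1  slt  $2, $1, $2        | $0=0 $1=2 $2=1 $3=0
PC=2  bne  $2, $0, L4        | $0=0 $1=2 $2=1 $3=0  [TAKEN]
PC=3  xori  $3, $1, 9        | $0=0 $1=2 $2=1 $3=11
PC=4  add  $1, $2, $3        | $0=0 $1=12 $2=1 $3=11
PC=5  slti  $2, $1, 7        | $0=0 $1=12 $2=0 $3=11
PC=6  ori   $1, $2, 2        | $0=0 $1=2 $2=0 $3=11
PC=7  beq  $3, $1, L11       | $0=0 $1=2 $2=0 $3=11  [not taken]
PC=8  ori   $0, $1, 4        | $0=0 $1=2 $2=0 $3=11
PC=9  xori  $1, $3, 4        | $0=0 $1=15 $2=0 $3=11
PC=10 and  $0, $1, $1        | $0=0 $1=15 $2=0 $3=11
PC=11 xor  $0, $3, $2        | $0=0 $1=15 $2=0 $3=11

$0=0 $1=15 $2=0 $3=11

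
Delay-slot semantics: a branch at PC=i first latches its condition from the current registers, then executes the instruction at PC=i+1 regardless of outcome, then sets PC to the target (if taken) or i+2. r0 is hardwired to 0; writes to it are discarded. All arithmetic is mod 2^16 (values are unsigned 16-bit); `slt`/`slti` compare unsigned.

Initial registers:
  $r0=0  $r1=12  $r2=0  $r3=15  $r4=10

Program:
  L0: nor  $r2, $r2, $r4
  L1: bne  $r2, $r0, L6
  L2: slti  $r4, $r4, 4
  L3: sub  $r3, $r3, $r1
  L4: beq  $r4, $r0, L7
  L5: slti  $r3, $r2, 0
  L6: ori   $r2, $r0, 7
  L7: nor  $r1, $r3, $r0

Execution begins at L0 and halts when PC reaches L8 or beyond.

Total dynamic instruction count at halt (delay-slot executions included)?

5

[0] nor  $r2, $r2, $r4  →  {$r0:0, $r1:12, $r2:65525, $r3:15, $r4:10}
[1] bne  $r2, $r0, L6  →  {$r0:0, $r1:12, $r2:65525, $r3:15, $r4:10}  ⟨branch taken⟩
[2] slti  $r4, $r4, 4  →  {$r0:0, $r1:12, $r2:65525, $r3:15, $r4:0}
[6] ori   $r2, $r0, 7  →  {$r0:0, $r1:12, $r2:7, $r3:15, $r4:0}
[7] nor  $r1, $r3, $r0  →  {$r0:0, $r1:65520, $r2:7, $r3:15, $r4:0}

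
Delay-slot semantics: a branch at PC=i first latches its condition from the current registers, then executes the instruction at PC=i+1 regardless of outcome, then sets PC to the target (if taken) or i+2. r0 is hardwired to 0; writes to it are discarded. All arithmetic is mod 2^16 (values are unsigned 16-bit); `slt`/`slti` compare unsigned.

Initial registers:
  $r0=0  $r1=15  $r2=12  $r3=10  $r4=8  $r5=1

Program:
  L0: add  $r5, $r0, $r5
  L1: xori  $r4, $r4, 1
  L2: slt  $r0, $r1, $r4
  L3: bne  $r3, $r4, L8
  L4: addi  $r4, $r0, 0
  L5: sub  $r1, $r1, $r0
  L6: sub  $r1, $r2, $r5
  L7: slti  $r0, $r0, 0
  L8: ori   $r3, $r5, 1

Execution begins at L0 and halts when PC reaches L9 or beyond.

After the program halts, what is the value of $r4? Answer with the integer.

PC=0  add  $r5, $r0, $r5     | $r0=0 $r1=15 $r2=12 $r3=10 $r4=8 $r5=1
PC=1  xori  $r4, $r4, 1      | $r0=0 $r1=15 $r2=12 $r3=10 $r4=9 $r5=1
PC=2  slt  $r0, $r1, $r4     | $r0=0 $r1=15 $r2=12 $r3=10 $r4=9 $r5=1
PC=3  bne  $r3, $r4, L8      | $r0=0 $r1=15 $r2=12 $r3=10 $r4=9 $r5=1  [TAKEN]
PC=4  addi  $r4, $r0, 0      | $r0=0 $r1=15 $r2=12 $r3=10 $r4=0 $r5=1
PC=8  ori   $r3, $r5, 1      | $r0=0 $r1=15 $r2=12 $r3=1 $r4=0 $r5=1

0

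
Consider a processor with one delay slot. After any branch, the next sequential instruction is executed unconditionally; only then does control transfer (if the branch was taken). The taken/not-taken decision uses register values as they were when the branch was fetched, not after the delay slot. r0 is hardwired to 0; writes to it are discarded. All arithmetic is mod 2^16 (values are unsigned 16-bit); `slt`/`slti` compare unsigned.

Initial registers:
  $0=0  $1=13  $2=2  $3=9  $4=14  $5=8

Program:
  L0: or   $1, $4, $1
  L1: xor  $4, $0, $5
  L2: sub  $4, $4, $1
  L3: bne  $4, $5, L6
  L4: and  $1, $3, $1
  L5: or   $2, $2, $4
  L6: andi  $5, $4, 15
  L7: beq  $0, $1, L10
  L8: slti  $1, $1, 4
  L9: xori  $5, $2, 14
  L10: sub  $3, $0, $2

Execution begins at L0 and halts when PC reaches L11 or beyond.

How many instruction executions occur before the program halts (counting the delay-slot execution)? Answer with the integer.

10

  step pc=0: or   $1, $4, $1  regs=(0,15,2,9,14,8)
  step pc=1: xor  $4, $0, $5  regs=(0,15,2,9,8,8)
  step pc=2: sub  $4, $4, $1  regs=(0,15,2,9,65529,8)
  step pc=3: bne  $4, $5, L6  cond=T  regs=(0,15,2,9,65529,8)
  step pc=4: and  $1, $3, $1  regs=(0,9,2,9,65529,8)
  step pc=6: andi  $5, $4, 15  regs=(0,9,2,9,65529,9)
  step pc=7: beq  $0, $1, L10  cond=F  regs=(0,9,2,9,65529,9)
  step pc=8: slti  $1, $1, 4  regs=(0,0,2,9,65529,9)
  step pc=9: xori  $5, $2, 14  regs=(0,0,2,9,65529,12)
  step pc=10: sub  $3, $0, $2  regs=(0,0,2,65534,65529,12)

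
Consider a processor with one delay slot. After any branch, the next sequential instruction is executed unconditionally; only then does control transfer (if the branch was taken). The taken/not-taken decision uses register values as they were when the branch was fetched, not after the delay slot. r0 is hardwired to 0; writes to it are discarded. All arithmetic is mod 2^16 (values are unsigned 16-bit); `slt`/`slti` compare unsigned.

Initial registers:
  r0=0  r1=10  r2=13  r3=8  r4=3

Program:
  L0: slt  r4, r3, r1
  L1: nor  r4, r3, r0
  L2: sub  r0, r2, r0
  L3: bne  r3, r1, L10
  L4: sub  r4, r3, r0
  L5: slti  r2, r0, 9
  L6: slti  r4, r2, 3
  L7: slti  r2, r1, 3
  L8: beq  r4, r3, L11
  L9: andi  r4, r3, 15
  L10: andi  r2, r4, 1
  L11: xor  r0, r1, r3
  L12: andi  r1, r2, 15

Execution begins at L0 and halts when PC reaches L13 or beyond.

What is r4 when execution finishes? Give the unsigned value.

8

#0 slt  r4, r3, r1 ; 0/10/13/8/1
#1 nor  r4, r3, r0 ; 0/10/13/8/65527
#2 sub  r0, r2, r0 ; 0/10/13/8/65527
#3 bne  r3, r1, L10 ; 0/10/13/8/65527 ; →target
#4 sub  r4, r3, r0 ; 0/10/13/8/8
#10 andi  r2, r4, 1 ; 0/10/0/8/8
#11 xor  r0, r1, r3 ; 0/10/0/8/8
#12 andi  r1, r2, 15 ; 0/0/0/8/8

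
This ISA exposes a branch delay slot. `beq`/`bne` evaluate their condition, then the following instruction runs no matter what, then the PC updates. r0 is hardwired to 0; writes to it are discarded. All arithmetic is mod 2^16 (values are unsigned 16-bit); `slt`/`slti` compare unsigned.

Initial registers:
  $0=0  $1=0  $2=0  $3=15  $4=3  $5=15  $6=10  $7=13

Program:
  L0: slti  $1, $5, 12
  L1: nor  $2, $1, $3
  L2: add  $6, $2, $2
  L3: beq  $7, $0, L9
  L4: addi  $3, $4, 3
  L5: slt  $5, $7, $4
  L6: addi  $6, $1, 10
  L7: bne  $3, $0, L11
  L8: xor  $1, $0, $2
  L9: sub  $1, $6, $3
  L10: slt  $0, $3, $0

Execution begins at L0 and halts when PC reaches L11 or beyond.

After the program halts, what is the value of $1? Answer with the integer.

  step pc=0: slti  $1, $5, 12  regs=(0,0,0,15,3,15,10,13)
  step pc=1: nor  $2, $1, $3  regs=(0,0,65520,15,3,15,10,13)
  step pc=2: add  $6, $2, $2  regs=(0,0,65520,15,3,15,65504,13)
  step pc=3: beq  $7, $0, L9  cond=F  regs=(0,0,65520,15,3,15,65504,13)
  step pc=4: addi  $3, $4, 3  regs=(0,0,65520,6,3,15,65504,13)
  step pc=5: slt  $5, $7, $4  regs=(0,0,65520,6,3,0,65504,13)
  step pc=6: addi  $6, $1, 10  regs=(0,0,65520,6,3,0,10,13)
  step pc=7: bne  $3, $0, L11  cond=T  regs=(0,0,65520,6,3,0,10,13)
  step pc=8: xor  $1, $0, $2  regs=(0,65520,65520,6,3,0,10,13)

65520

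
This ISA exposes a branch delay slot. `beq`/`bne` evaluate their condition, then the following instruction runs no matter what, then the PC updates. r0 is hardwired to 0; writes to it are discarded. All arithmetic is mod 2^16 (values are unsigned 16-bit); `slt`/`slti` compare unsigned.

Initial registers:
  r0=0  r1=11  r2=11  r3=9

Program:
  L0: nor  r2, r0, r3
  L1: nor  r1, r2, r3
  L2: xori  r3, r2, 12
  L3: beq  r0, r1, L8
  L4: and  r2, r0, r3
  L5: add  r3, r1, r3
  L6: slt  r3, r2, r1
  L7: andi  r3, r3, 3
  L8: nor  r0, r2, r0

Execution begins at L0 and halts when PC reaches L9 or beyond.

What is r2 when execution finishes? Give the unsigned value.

0

[0] nor  r2, r0, r3  →  {r0:0, r1:11, r2:65526, r3:9}
[1] nor  r1, r2, r3  →  {r0:0, r1:0, r2:65526, r3:9}
[2] xori  r3, r2, 12  →  {r0:0, r1:0, r2:65526, r3:65530}
[3] beq  r0, r1, L8  →  {r0:0, r1:0, r2:65526, r3:65530}  ⟨branch taken⟩
[4] and  r2, r0, r3  →  {r0:0, r1:0, r2:0, r3:65530}
[8] nor  r0, r2, r0  →  {r0:0, r1:0, r2:0, r3:65530}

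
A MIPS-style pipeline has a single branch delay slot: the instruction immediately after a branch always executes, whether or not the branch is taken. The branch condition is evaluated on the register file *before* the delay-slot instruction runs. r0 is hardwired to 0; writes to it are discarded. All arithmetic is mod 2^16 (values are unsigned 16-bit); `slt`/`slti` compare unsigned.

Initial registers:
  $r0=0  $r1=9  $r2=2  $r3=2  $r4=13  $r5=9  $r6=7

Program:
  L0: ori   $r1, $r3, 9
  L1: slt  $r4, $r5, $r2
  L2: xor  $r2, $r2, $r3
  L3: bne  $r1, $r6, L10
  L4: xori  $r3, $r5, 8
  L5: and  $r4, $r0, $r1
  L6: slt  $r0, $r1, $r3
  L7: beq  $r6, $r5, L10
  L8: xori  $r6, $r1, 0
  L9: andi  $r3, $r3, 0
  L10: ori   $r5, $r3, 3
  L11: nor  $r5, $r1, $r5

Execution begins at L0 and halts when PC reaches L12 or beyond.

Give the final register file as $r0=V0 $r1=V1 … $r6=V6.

#0 ori   $r1, $r3, 9 ; 0/11/2/2/13/9/7
#1 slt  $r4, $r5, $r2 ; 0/11/2/2/0/9/7
#2 xor  $r2, $r2, $r3 ; 0/11/0/2/0/9/7
#3 bne  $r1, $r6, L10 ; 0/11/0/2/0/9/7 ; →target
#4 xori  $r3, $r5, 8 ; 0/11/0/1/0/9/7
#10 ori   $r5, $r3, 3 ; 0/11/0/1/0/3/7
#11 nor  $r5, $r1, $r5 ; 0/11/0/1/0/65524/7

$r0=0 $r1=11 $r2=0 $r3=1 $r4=0 $r5=65524 $r6=7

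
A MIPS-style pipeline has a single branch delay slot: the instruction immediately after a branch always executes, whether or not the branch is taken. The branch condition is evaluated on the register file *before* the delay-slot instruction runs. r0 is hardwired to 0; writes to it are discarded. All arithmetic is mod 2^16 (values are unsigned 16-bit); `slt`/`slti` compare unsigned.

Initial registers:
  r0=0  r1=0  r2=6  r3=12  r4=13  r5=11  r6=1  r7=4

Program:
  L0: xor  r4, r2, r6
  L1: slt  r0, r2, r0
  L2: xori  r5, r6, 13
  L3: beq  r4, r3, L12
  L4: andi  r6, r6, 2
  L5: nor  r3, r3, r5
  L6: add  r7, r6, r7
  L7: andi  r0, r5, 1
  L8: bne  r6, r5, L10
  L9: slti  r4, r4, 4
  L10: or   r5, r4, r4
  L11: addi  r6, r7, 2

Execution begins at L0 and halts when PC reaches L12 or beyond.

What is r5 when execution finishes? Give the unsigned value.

0

  step pc=0: xor  r4, r2, r6  regs=(0,0,6,12,7,11,1,4)
  step pc=1: slt  r0, r2, r0  regs=(0,0,6,12,7,11,1,4)
  step pc=2: xori  r5, r6, 13  regs=(0,0,6,12,7,12,1,4)
  step pc=3: beq  r4, r3, L12  cond=F  regs=(0,0,6,12,7,12,1,4)
  step pc=4: andi  r6, r6, 2  regs=(0,0,6,12,7,12,0,4)
  step pc=5: nor  r3, r3, r5  regs=(0,0,6,65523,7,12,0,4)
  step pc=6: add  r7, r6, r7  regs=(0,0,6,65523,7,12,0,4)
  step pc=7: andi  r0, r5, 1  regs=(0,0,6,65523,7,12,0,4)
  step pc=8: bne  r6, r5, L10  cond=T  regs=(0,0,6,65523,7,12,0,4)
  step pc=9: slti  r4, r4, 4  regs=(0,0,6,65523,0,12,0,4)
  step pc=10: or   r5, r4, r4  regs=(0,0,6,65523,0,0,0,4)
  step pc=11: addi  r6, r7, 2  regs=(0,0,6,65523,0,0,6,4)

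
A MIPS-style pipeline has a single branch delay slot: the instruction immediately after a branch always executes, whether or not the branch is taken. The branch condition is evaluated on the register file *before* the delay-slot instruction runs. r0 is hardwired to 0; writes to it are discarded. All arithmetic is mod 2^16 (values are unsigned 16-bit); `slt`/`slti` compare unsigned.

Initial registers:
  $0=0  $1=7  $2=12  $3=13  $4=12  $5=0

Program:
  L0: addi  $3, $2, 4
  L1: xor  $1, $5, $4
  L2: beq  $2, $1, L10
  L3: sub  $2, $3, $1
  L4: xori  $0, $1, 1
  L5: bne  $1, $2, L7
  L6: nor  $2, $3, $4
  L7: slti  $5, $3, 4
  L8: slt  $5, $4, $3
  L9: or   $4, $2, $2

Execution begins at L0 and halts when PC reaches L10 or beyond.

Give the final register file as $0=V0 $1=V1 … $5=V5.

PC=0  addi  $3, $2, 4        | $0=0 $1=7 $2=12 $3=16 $4=12 $5=0
PC=1  xor  $1, $5, $4        | $0=0 $1=12 $2=12 $3=16 $4=12 $5=0
PC=2  beq  $2, $1, L10       | $0=0 $1=12 $2=12 $3=16 $4=12 $5=0  [TAKEN]
PC=3  sub  $2, $3, $1        | $0=0 $1=12 $2=4 $3=16 $4=12 $5=0

$0=0 $1=12 $2=4 $3=16 $4=12 $5=0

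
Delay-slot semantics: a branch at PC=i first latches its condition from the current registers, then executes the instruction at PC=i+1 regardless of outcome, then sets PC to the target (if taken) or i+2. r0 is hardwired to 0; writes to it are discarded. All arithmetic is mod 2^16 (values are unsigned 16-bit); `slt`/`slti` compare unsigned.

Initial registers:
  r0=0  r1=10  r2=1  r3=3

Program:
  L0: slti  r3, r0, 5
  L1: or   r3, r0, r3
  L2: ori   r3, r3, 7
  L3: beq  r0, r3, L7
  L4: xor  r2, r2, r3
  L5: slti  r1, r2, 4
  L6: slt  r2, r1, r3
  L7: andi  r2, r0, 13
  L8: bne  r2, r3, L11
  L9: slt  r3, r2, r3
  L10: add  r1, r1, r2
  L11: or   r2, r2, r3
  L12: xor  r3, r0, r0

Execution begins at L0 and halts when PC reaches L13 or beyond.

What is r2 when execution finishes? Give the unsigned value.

1

[0] slti  r3, r0, 5  →  {r0:0, r1:10, r2:1, r3:1}
[1] or   r3, r0, r3  →  {r0:0, r1:10, r2:1, r3:1}
[2] ori   r3, r3, 7  →  {r0:0, r1:10, r2:1, r3:7}
[3] beq  r0, r3, L7  →  {r0:0, r1:10, r2:1, r3:7}  ⟨branch fallthrough⟩
[4] xor  r2, r2, r3  →  {r0:0, r1:10, r2:6, r3:7}
[5] slti  r1, r2, 4  →  {r0:0, r1:0, r2:6, r3:7}
[6] slt  r2, r1, r3  →  {r0:0, r1:0, r2:1, r3:7}
[7] andi  r2, r0, 13  →  {r0:0, r1:0, r2:0, r3:7}
[8] bne  r2, r3, L11  →  {r0:0, r1:0, r2:0, r3:7}  ⟨branch taken⟩
[9] slt  r3, r2, r3  →  {r0:0, r1:0, r2:0, r3:1}
[11] or   r2, r2, r3  →  {r0:0, r1:0, r2:1, r3:1}
[12] xor  r3, r0, r0  →  {r0:0, r1:0, r2:1, r3:0}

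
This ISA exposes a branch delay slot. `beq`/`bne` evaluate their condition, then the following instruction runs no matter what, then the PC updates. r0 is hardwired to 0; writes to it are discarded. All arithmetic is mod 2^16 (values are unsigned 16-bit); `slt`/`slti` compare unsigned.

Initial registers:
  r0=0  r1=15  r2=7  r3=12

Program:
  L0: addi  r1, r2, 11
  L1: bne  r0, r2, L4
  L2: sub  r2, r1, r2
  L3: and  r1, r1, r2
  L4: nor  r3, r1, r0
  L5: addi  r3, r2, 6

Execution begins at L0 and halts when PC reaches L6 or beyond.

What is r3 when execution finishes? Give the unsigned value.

PC=0  addi  r1, r2, 11       | r0=0 r1=18 r2=7 r3=12
PC=1  bne  r0, r2, L4        | r0=0 r1=18 r2=7 r3=12  [TAKEN]
PC=2  sub  r2, r1, r2        | r0=0 r1=18 r2=11 r3=12
PC=4  nor  r3, r1, r0        | r0=0 r1=18 r2=11 r3=65517
PC=5  addi  r3, r2, 6        | r0=0 r1=18 r2=11 r3=17

17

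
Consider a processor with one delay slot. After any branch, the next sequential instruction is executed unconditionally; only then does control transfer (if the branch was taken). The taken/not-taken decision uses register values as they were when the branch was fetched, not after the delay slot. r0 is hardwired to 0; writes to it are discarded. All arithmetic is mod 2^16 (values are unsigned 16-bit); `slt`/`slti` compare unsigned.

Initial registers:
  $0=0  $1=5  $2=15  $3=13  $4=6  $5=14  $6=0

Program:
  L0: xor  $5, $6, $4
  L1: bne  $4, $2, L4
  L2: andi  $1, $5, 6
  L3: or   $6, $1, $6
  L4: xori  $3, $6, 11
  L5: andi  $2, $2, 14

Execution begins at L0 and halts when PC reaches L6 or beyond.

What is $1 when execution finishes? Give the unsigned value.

#0 xor  $5, $6, $4 ; 0/5/15/13/6/6/0
#1 bne  $4, $2, L4 ; 0/5/15/13/6/6/0 ; →target
#2 andi  $1, $5, 6 ; 0/6/15/13/6/6/0
#4 xori  $3, $6, 11 ; 0/6/15/11/6/6/0
#5 andi  $2, $2, 14 ; 0/6/14/11/6/6/0

6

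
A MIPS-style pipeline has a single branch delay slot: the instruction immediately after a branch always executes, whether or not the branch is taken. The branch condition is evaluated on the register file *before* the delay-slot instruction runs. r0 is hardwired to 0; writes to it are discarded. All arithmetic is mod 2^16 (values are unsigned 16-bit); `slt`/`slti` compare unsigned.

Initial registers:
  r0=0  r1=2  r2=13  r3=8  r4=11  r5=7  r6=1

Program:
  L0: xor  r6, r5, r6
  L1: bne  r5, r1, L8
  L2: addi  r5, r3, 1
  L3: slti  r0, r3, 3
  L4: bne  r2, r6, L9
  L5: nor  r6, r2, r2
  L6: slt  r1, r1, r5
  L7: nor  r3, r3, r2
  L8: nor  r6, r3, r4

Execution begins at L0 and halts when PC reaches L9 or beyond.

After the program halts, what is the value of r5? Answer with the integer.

  step pc=0: xor  r6, r5, r6  regs=(0,2,13,8,11,7,6)
  step pc=1: bne  r5, r1, L8  cond=T  regs=(0,2,13,8,11,7,6)
  step pc=2: addi  r5, r3, 1  regs=(0,2,13,8,11,9,6)
  step pc=8: nor  r6, r3, r4  regs=(0,2,13,8,11,9,65524)

9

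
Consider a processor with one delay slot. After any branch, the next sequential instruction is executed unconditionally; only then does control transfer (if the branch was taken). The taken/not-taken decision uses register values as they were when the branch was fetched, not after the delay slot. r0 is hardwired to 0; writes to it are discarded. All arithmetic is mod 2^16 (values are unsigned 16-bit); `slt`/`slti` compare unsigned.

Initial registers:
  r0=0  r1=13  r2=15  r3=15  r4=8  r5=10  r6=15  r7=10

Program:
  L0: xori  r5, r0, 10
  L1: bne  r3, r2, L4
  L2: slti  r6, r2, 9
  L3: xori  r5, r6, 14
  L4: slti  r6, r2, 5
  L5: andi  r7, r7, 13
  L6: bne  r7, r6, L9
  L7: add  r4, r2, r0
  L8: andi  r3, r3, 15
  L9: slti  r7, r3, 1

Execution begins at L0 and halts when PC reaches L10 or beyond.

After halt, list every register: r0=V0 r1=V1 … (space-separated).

  step pc=0: xori  r5, r0, 10  regs=(0,13,15,15,8,10,15,10)
  step pc=1: bne  r3, r2, L4  cond=F  regs=(0,13,15,15,8,10,15,10)
  step pc=2: slti  r6, r2, 9  regs=(0,13,15,15,8,10,0,10)
  step pc=3: xori  r5, r6, 14  regs=(0,13,15,15,8,14,0,10)
  step pc=4: slti  r6, r2, 5  regs=(0,13,15,15,8,14,0,10)
  step pc=5: andi  r7, r7, 13  regs=(0,13,15,15,8,14,0,8)
  step pc=6: bne  r7, r6, L9  cond=T  regs=(0,13,15,15,8,14,0,8)
  step pc=7: add  r4, r2, r0  regs=(0,13,15,15,15,14,0,8)
  step pc=9: slti  r7, r3, 1  regs=(0,13,15,15,15,14,0,0)

r0=0 r1=13 r2=15 r3=15 r4=15 r5=14 r6=0 r7=0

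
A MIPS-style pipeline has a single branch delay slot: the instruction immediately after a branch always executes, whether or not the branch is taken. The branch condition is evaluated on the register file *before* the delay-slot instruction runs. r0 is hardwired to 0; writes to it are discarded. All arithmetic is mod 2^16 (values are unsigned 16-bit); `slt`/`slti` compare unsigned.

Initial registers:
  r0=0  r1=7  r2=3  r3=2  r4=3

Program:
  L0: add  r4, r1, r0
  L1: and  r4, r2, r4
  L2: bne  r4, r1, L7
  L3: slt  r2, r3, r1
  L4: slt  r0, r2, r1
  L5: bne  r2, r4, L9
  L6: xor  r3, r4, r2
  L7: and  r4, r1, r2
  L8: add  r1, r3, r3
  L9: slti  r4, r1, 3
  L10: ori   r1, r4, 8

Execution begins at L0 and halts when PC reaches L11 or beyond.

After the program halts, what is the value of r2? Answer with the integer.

1

  step pc=0: add  r4, r1, r0  regs=(0,7,3,2,7)
  step pc=1: and  r4, r2, r4  regs=(0,7,3,2,3)
  step pc=2: bne  r4, r1, L7  cond=T  regs=(0,7,3,2,3)
  step pc=3: slt  r2, r3, r1  regs=(0,7,1,2,3)
  step pc=7: and  r4, r1, r2  regs=(0,7,1,2,1)
  step pc=8: add  r1, r3, r3  regs=(0,4,1,2,1)
  step pc=9: slti  r4, r1, 3  regs=(0,4,1,2,0)
  step pc=10: ori   r1, r4, 8  regs=(0,8,1,2,0)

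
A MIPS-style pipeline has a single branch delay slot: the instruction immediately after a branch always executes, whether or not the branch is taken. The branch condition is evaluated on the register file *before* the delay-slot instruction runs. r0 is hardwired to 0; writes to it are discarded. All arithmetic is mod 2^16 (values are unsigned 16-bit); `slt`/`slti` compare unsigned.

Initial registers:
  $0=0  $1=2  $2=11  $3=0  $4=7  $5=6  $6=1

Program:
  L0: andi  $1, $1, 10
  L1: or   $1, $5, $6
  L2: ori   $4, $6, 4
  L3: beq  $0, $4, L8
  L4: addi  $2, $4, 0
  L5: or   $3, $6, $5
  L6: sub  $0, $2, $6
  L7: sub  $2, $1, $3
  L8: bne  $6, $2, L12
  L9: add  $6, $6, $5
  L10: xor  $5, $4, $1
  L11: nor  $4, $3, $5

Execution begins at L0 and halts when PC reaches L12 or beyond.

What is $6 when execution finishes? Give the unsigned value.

#0 andi  $1, $1, 10 ; 0/2/11/0/7/6/1
#1 or   $1, $5, $6 ; 0/7/11/0/7/6/1
#2 ori   $4, $6, 4 ; 0/7/11/0/5/6/1
#3 beq  $0, $4, L8 ; 0/7/11/0/5/6/1 ; →fallthru
#4 addi  $2, $4, 0 ; 0/7/5/0/5/6/1
#5 or   $3, $6, $5 ; 0/7/5/7/5/6/1
#6 sub  $0, $2, $6 ; 0/7/5/7/5/6/1
#7 sub  $2, $1, $3 ; 0/7/0/7/5/6/1
#8 bne  $6, $2, L12 ; 0/7/0/7/5/6/1 ; →target
#9 add  $6, $6, $5 ; 0/7/0/7/5/6/7

7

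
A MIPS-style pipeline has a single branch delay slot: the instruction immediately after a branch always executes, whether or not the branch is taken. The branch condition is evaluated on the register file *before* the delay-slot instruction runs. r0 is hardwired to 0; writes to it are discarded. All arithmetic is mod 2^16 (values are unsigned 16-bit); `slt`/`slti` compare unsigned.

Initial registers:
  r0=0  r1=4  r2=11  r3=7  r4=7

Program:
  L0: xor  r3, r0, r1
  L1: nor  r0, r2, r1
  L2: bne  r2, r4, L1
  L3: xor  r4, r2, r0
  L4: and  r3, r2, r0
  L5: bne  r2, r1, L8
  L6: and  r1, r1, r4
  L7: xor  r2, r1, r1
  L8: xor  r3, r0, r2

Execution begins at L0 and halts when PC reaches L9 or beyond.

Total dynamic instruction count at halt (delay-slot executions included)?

PC=0  xor  r3, r0, r1        | r0=0 r1=4 r2=11 r3=4 r4=7
PC=1  nor  r0, r2, r1        | r0=0 r1=4 r2=11 r3=4 r4=7
PC=2  bne  r2, r4, L1        | r0=0 r1=4 r2=11 r3=4 r4=7  [TAKEN]
PC=3  xor  r4, r2, r0        | r0=0 r1=4 r2=11 r3=4 r4=11
PC=1  nor  r0, r2, r1        | r0=0 r1=4 r2=11 r3=4 r4=11
PC=2  bne  r2, r4, L1        | r0=0 r1=4 r2=11 r3=4 r4=11  [not taken]
PC=3  xor  r4, r2, r0        | r0=0 r1=4 r2=11 r3=4 r4=11
PC=4  and  r3, r2, r0        | r0=0 r1=4 r2=11 r3=0 r4=11
PC=5  bne  r2, r1, L8        | r0=0 r1=4 r2=11 r3=0 r4=11  [TAKEN]
PC=6  and  r1, r1, r4        | r0=0 r1=0 r2=11 r3=0 r4=11
PC=8  xor  r3, r0, r2        | r0=0 r1=0 r2=11 r3=11 r4=11

11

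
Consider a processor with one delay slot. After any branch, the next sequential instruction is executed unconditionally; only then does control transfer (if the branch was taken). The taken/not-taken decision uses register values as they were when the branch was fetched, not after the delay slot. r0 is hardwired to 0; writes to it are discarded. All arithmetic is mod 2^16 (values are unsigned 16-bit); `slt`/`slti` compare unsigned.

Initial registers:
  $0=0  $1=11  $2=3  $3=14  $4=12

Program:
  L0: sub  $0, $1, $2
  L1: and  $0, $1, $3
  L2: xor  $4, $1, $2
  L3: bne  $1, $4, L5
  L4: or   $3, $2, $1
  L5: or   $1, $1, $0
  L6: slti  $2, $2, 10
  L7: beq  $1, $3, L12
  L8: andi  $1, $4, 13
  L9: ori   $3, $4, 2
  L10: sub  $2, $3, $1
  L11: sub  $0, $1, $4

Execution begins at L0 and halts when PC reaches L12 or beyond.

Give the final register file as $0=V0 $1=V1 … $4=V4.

#0 sub  $0, $1, $2 ; 0/11/3/14/12
#1 and  $0, $1, $3 ; 0/11/3/14/12
#2 xor  $4, $1, $2 ; 0/11/3/14/8
#3 bne  $1, $4, L5 ; 0/11/3/14/8 ; →target
#4 or   $3, $2, $1 ; 0/11/3/11/8
#5 or   $1, $1, $0 ; 0/11/3/11/8
#6 slti  $2, $2, 10 ; 0/11/1/11/8
#7 beq  $1, $3, L12 ; 0/11/1/11/8 ; →target
#8 andi  $1, $4, 13 ; 0/8/1/11/8

$0=0 $1=8 $2=1 $3=11 $4=8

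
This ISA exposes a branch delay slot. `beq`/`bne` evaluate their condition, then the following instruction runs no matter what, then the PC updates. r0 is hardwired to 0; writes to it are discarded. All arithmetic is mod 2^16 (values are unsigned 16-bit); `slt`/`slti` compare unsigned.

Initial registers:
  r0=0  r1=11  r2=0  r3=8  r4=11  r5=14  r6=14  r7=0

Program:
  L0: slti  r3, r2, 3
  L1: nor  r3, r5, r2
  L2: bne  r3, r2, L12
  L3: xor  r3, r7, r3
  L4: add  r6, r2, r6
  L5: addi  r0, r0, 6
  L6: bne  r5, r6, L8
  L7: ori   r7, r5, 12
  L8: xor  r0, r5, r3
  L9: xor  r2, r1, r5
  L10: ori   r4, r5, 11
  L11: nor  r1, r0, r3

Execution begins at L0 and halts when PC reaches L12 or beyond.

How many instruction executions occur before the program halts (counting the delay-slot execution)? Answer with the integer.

4

#0 slti  r3, r2, 3 ; 0/11/0/1/11/14/14/0
#1 nor  r3, r5, r2 ; 0/11/0/65521/11/14/14/0
#2 bne  r3, r2, L12 ; 0/11/0/65521/11/14/14/0 ; →target
#3 xor  r3, r7, r3 ; 0/11/0/65521/11/14/14/0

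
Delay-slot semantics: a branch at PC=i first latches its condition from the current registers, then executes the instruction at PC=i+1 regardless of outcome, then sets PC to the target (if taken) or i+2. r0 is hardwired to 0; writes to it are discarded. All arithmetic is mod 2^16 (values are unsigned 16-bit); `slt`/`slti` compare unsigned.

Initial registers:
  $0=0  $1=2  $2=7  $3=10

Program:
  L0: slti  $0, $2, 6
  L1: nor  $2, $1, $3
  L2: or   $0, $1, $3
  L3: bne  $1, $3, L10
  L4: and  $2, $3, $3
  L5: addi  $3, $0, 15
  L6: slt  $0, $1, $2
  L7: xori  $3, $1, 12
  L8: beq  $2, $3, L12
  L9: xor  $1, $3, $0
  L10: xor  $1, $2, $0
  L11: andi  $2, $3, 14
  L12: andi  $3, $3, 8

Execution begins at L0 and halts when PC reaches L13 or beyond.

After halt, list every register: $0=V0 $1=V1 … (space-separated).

$0=0 $1=10 $2=10 $3=8

[0] slti  $0, $2, 6  →  {$0:0, $1:2, $2:7, $3:10}
[1] nor  $2, $1, $3  →  {$0:0, $1:2, $2:65525, $3:10}
[2] or   $0, $1, $3  →  {$0:0, $1:2, $2:65525, $3:10}
[3] bne  $1, $3, L10  →  {$0:0, $1:2, $2:65525, $3:10}  ⟨branch taken⟩
[4] and  $2, $3, $3  →  {$0:0, $1:2, $2:10, $3:10}
[10] xor  $1, $2, $0  →  {$0:0, $1:10, $2:10, $3:10}
[11] andi  $2, $3, 14  →  {$0:0, $1:10, $2:10, $3:10}
[12] andi  $3, $3, 8  →  {$0:0, $1:10, $2:10, $3:8}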